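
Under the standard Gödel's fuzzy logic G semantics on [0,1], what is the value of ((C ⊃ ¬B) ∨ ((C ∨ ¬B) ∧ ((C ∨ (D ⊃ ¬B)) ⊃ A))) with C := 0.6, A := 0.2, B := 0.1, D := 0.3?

¬B: Gödel ¬ of 0.1 = 0 (operand ≠ 0)
(C ⊃ ¬B): 0.6 > 0, so result = 0
¬B: Gödel ¬ of 0.1 = 0 (operand ≠ 0)
(C ∨ ¬B) = max(0.6, 0) = 0.6
¬B: Gödel ¬ of 0.1 = 0 (operand ≠ 0)
(D ⊃ ¬B): 0.3 > 0, so result = 0
(C ∨ (D ⊃ ¬B)) = max(0.6, 0) = 0.6
((C ∨ (D ⊃ ¬B)) ⊃ A): 0.6 > 0.2, so result = 0.2
((C ∨ ¬B) ∧ ((C ∨ (D ⊃ ¬B)) ⊃ A)) = min(0.6, 0.2) = 0.2
((C ⊃ ¬B) ∨ ((C ∨ ¬B) ∧ ((C ∨ (D ⊃ ¬B)) ⊃ A))) = max(0, 0.2) = 0.2

0.20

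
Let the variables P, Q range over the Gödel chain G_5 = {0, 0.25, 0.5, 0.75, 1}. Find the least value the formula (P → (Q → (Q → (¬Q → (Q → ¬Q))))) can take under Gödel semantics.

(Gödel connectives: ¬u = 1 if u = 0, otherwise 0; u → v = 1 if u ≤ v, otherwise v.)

1.00

Every assignment gives 1. For instance at P = 0, Q = 0:
  ¬Q: Gödel ¬ of 0 = 1 (operand is 0)
  ¬Q: Gödel ¬ of 0 = 1 (operand is 0)
  (Q → ¬Q): 0 ≤ 1, so result = 1
  (¬Q → (Q → ¬Q)): 1 ≤ 1, so result = 1
  (Q → (¬Q → (Q → ¬Q))): 0 ≤ 1, so result = 1
  (Q → (Q → (¬Q → (Q → ¬Q)))): 0 ≤ 1, so result = 1
  (P → (Q → (Q → (¬Q → (Q → ¬Q))))): 0 ≤ 1, so result = 1
All 25 assignments give value 1 — the formula is a G_5-tautology.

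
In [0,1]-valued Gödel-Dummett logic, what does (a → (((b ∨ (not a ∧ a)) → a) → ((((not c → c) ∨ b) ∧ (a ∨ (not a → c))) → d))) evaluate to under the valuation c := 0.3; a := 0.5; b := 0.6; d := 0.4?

0.40

not a: Gödel ¬ of 0.5 = 0 (operand ≠ 0)
(not a ∧ a) = min(0, 0.5) = 0
(b ∨ (not a ∧ a)) = max(0.6, 0) = 0.6
((b ∨ (not a ∧ a)) → a): 0.6 > 0.5, so result = 0.5
not c: Gödel ¬ of 0.3 = 0 (operand ≠ 0)
(not c → c): 0 ≤ 0.3, so result = 1
((not c → c) ∨ b) = max(1, 0.6) = 1
not a: Gödel ¬ of 0.5 = 0 (operand ≠ 0)
(not a → c): 0 ≤ 0.3, so result = 1
(a ∨ (not a → c)) = max(0.5, 1) = 1
(((not c → c) ∨ b) ∧ (a ∨ (not a → c))) = min(1, 1) = 1
((((not c → c) ∨ b) ∧ (a ∨ (not a → c))) → d): 1 > 0.4, so result = 0.4
(((b ∨ (not a ∧ a)) → a) → ((((not c → c) ∨ b) ∧ (a ∨ (not a → c))) → d)): 0.5 > 0.4, so result = 0.4
(a → (((b ∨ (not a ∧ a)) → a) → ((((not c → c) ∨ b) ∧ (a ∨ (not a → c))) → d))): 0.5 > 0.4, so result = 0.4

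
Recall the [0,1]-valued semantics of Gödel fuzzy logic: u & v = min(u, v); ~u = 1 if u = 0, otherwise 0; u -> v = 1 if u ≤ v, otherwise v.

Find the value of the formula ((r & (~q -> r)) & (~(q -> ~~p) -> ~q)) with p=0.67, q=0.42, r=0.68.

0.68

~q: Gödel ¬ of 0.42 = 0 (operand ≠ 0)
(~q -> r): 0 ≤ 0.68, so result = 1
(r & (~q -> r)) = min(0.68, 1) = 0.68
~p: Gödel ¬ of 0.67 = 0 (operand ≠ 0)
~~p: Gödel ¬ of 0 = 1 (operand is 0)
(q -> ~~p): 0.42 ≤ 1, so result = 1
~(q -> ~~p): Gödel ¬ of 1 = 0 (operand ≠ 0)
~q: Gödel ¬ of 0.42 = 0 (operand ≠ 0)
(~(q -> ~~p) -> ~q): 0 ≤ 0, so result = 1
((r & (~q -> r)) & (~(q -> ~~p) -> ~q)) = min(0.68, 1) = 0.68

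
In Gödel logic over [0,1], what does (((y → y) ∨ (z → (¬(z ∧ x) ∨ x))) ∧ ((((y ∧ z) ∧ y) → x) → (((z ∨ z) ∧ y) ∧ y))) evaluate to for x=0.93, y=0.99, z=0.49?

0.49

(y → y): 0.99 ≤ 0.99, so result = 1
(z ∧ x) = min(0.49, 0.93) = 0.49
¬(z ∧ x): Gödel ¬ of 0.49 = 0 (operand ≠ 0)
(¬(z ∧ x) ∨ x) = max(0, 0.93) = 0.93
(z → (¬(z ∧ x) ∨ x)): 0.49 ≤ 0.93, so result = 1
((y → y) ∨ (z → (¬(z ∧ x) ∨ x))) = max(1, 1) = 1
(y ∧ z) = min(0.99, 0.49) = 0.49
((y ∧ z) ∧ y) = min(0.49, 0.99) = 0.49
(((y ∧ z) ∧ y) → x): 0.49 ≤ 0.93, so result = 1
(z ∨ z) = max(0.49, 0.49) = 0.49
((z ∨ z) ∧ y) = min(0.49, 0.99) = 0.49
(((z ∨ z) ∧ y) ∧ y) = min(0.49, 0.99) = 0.49
((((y ∧ z) ∧ y) → x) → (((z ∨ z) ∧ y) ∧ y)): 1 > 0.49, so result = 0.49
(((y → y) ∨ (z → (¬(z ∧ x) ∨ x))) ∧ ((((y ∧ z) ∧ y) → x) → (((z ∨ z) ∧ y) ∧ y))) = min(1, 0.49) = 0.49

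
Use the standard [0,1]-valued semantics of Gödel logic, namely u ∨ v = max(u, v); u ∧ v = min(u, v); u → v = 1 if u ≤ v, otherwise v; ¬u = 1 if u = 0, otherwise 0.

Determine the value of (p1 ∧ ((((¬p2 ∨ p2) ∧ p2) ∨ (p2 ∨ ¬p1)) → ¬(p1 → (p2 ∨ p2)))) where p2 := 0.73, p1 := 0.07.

¬p2: Gödel ¬ of 0.73 = 0 (operand ≠ 0)
(¬p2 ∨ p2) = max(0, 0.73) = 0.73
((¬p2 ∨ p2) ∧ p2) = min(0.73, 0.73) = 0.73
¬p1: Gödel ¬ of 0.07 = 0 (operand ≠ 0)
(p2 ∨ ¬p1) = max(0.73, 0) = 0.73
(((¬p2 ∨ p2) ∧ p2) ∨ (p2 ∨ ¬p1)) = max(0.73, 0.73) = 0.73
(p2 ∨ p2) = max(0.73, 0.73) = 0.73
(p1 → (p2 ∨ p2)): 0.07 ≤ 0.73, so result = 1
¬(p1 → (p2 ∨ p2)): Gödel ¬ of 1 = 0 (operand ≠ 0)
((((¬p2 ∨ p2) ∧ p2) ∨ (p2 ∨ ¬p1)) → ¬(p1 → (p2 ∨ p2))): 0.73 > 0, so result = 0
(p1 ∧ ((((¬p2 ∨ p2) ∧ p2) ∨ (p2 ∨ ¬p1)) → ¬(p1 → (p2 ∨ p2)))) = min(0.07, 0) = 0

0.00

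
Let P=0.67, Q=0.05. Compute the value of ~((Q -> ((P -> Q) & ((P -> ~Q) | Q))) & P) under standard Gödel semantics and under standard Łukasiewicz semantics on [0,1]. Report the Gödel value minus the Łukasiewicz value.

Gödel evaluation:
  (P -> Q): 0.67 > 0.05, so result = 0.05
  ~Q: Gödel ¬ of 0.05 = 0 (operand ≠ 0)
  (P -> ~Q): 0.67 > 0, so result = 0
  ((P -> ~Q) | Q) = max(0, 0.05) = 0.05
  ((P -> Q) & ((P -> ~Q) | Q)) = min(0.05, 0.05) = 0.05
  (Q -> ((P -> Q) & ((P -> ~Q) | Q))): 0.05 ≤ 0.05, so result = 1
  ((Q -> ((P -> Q) & ((P -> ~Q) | Q))) & P) = min(1, 0.67) = 0.67
  ~((Q -> ((P -> Q) & ((P -> ~Q) | Q))) & P): Gödel ¬ of 0.67 = 0 (operand ≠ 0)
  Gödel value = 0
Łukasiewicz evaluation:
  (P -> Q): min(1, 1 − 0.67 + 0.05) = 0.38
  ~Q: Łukasiewicz ¬ gives 1 − 0.05 = 0.95
  (P -> ~Q): min(1, 1 − 0.67 + 0.95) = 1
  ((P -> ~Q) | Q) = max(1, 0.05) = 1
  ((P -> Q) & ((P -> ~Q) | Q)) = min(0.38, 1) = 0.38
  (Q -> ((P -> Q) & ((P -> ~Q) | Q))): min(1, 1 − 0.05 + 0.38) = 1
  ((Q -> ((P -> Q) & ((P -> ~Q) | Q))) & P) = min(1, 0.67) = 0.67
  ~((Q -> ((P -> Q) & ((P -> ~Q) | Q))) & P): Łukasiewicz ¬ gives 1 − 0.67 = 0.33
  Łukasiewicz value = 0.33
Difference: 0 − 0.33 = -0.33

-0.33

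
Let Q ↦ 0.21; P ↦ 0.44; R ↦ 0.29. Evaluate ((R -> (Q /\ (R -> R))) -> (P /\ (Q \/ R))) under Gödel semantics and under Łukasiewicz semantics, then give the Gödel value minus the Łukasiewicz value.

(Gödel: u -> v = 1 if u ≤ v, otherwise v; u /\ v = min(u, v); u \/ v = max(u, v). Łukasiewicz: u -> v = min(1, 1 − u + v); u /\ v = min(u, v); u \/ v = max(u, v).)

0.63

Gödel evaluation:
  (R -> R): 0.29 ≤ 0.29, so result = 1
  (Q /\ (R -> R)) = min(0.21, 1) = 0.21
  (R -> (Q /\ (R -> R))): 0.29 > 0.21, so result = 0.21
  (Q \/ R) = max(0.21, 0.29) = 0.29
  (P /\ (Q \/ R)) = min(0.44, 0.29) = 0.29
  ((R -> (Q /\ (R -> R))) -> (P /\ (Q \/ R))): 0.21 ≤ 0.29, so result = 1
  Gödel value = 1
Łukasiewicz evaluation:
  (R -> R): min(1, 1 − 0.29 + 0.29) = 1
  (Q /\ (R -> R)) = min(0.21, 1) = 0.21
  (R -> (Q /\ (R -> R))): min(1, 1 − 0.29 + 0.21) = 0.92
  (Q \/ R) = max(0.21, 0.29) = 0.29
  (P /\ (Q \/ R)) = min(0.44, 0.29) = 0.29
  ((R -> (Q /\ (R -> R))) -> (P /\ (Q \/ R))): min(1, 1 − 0.92 + 0.29) = 0.37
  Łukasiewicz value = 0.37
Difference: 1 − 0.37 = 0.63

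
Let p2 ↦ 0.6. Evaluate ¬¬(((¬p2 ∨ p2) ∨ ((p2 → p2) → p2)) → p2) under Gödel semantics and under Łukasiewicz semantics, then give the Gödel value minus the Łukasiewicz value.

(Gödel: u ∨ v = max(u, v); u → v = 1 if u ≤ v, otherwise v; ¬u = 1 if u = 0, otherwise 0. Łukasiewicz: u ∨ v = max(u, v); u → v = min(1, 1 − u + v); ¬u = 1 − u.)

Gödel evaluation:
  ¬p2: Gödel ¬ of 0.6 = 0 (operand ≠ 0)
  (¬p2 ∨ p2) = max(0, 0.6) = 0.6
  (p2 → p2): 0.6 ≤ 0.6, so result = 1
  ((p2 → p2) → p2): 1 > 0.6, so result = 0.6
  ((¬p2 ∨ p2) ∨ ((p2 → p2) → p2)) = max(0.6, 0.6) = 0.6
  (((¬p2 ∨ p2) ∨ ((p2 → p2) → p2)) → p2): 0.6 ≤ 0.6, so result = 1
  ¬(((¬p2 ∨ p2) ∨ ((p2 → p2) → p2)) → p2): Gödel ¬ of 1 = 0 (operand ≠ 0)
  ¬¬(((¬p2 ∨ p2) ∨ ((p2 → p2) → p2)) → p2): Gödel ¬ of 0 = 1 (operand is 0)
  Gödel value = 1
Łukasiewicz evaluation:
  ¬p2: Łukasiewicz ¬ gives 1 − 0.6 = 0.4
  (¬p2 ∨ p2) = max(0.4, 0.6) = 0.6
  (p2 → p2): min(1, 1 − 0.6 + 0.6) = 1
  ((p2 → p2) → p2): min(1, 1 − 1 + 0.6) = 0.6
  ((¬p2 ∨ p2) ∨ ((p2 → p2) → p2)) = max(0.6, 0.6) = 0.6
  (((¬p2 ∨ p2) ∨ ((p2 → p2) → p2)) → p2): min(1, 1 − 0.6 + 0.6) = 1
  ¬(((¬p2 ∨ p2) ∨ ((p2 → p2) → p2)) → p2): Łukasiewicz ¬ gives 1 − 1 = 0
  ¬¬(((¬p2 ∨ p2) ∨ ((p2 → p2) → p2)) → p2): Łukasiewicz ¬ gives 1 − 0 = 1
  Łukasiewicz value = 1
Difference: 1 − 1 = 0.00

0.00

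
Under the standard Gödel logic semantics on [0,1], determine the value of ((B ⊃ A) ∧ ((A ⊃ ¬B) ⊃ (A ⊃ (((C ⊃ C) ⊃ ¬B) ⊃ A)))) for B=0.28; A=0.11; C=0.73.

(B ⊃ A): 0.28 > 0.11, so result = 0.11
¬B: Gödel ¬ of 0.28 = 0 (operand ≠ 0)
(A ⊃ ¬B): 0.11 > 0, so result = 0
(C ⊃ C): 0.73 ≤ 0.73, so result = 1
¬B: Gödel ¬ of 0.28 = 0 (operand ≠ 0)
((C ⊃ C) ⊃ ¬B): 1 > 0, so result = 0
(((C ⊃ C) ⊃ ¬B) ⊃ A): 0 ≤ 0.11, so result = 1
(A ⊃ (((C ⊃ C) ⊃ ¬B) ⊃ A)): 0.11 ≤ 1, so result = 1
((A ⊃ ¬B) ⊃ (A ⊃ (((C ⊃ C) ⊃ ¬B) ⊃ A))): 0 ≤ 1, so result = 1
((B ⊃ A) ∧ ((A ⊃ ¬B) ⊃ (A ⊃ (((C ⊃ C) ⊃ ¬B) ⊃ A)))) = min(0.11, 1) = 0.11

0.11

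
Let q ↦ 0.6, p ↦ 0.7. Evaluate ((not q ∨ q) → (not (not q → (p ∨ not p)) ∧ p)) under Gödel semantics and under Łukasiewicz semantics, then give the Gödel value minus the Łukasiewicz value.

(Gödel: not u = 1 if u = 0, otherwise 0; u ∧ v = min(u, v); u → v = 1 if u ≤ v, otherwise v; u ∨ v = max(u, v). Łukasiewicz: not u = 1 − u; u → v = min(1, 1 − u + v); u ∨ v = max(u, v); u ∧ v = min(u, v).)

-0.40

Gödel evaluation:
  not q: Gödel ¬ of 0.6 = 0 (operand ≠ 0)
  (not q ∨ q) = max(0, 0.6) = 0.6
  not q: Gödel ¬ of 0.6 = 0 (operand ≠ 0)
  not p: Gödel ¬ of 0.7 = 0 (operand ≠ 0)
  (p ∨ not p) = max(0.7, 0) = 0.7
  (not q → (p ∨ not p)): 0 ≤ 0.7, so result = 1
  not (not q → (p ∨ not p)): Gödel ¬ of 1 = 0 (operand ≠ 0)
  (not (not q → (p ∨ not p)) ∧ p) = min(0, 0.7) = 0
  ((not q ∨ q) → (not (not q → (p ∨ not p)) ∧ p)): 0.6 > 0, so result = 0
  Gödel value = 0
Łukasiewicz evaluation:
  not q: Łukasiewicz ¬ gives 1 − 0.6 = 0.4
  (not q ∨ q) = max(0.4, 0.6) = 0.6
  not q: Łukasiewicz ¬ gives 1 − 0.6 = 0.4
  not p: Łukasiewicz ¬ gives 1 − 0.7 = 0.3
  (p ∨ not p) = max(0.7, 0.3) = 0.7
  (not q → (p ∨ not p)): min(1, 1 − 0.4 + 0.7) = 1
  not (not q → (p ∨ not p)): Łukasiewicz ¬ gives 1 − 1 = 0
  (not (not q → (p ∨ not p)) ∧ p) = min(0, 0.7) = 0
  ((not q ∨ q) → (not (not q → (p ∨ not p)) ∧ p)): min(1, 1 − 0.6 + 0) = 0.4
  Łukasiewicz value = 0.4
Difference: 0 − 0.4 = -0.40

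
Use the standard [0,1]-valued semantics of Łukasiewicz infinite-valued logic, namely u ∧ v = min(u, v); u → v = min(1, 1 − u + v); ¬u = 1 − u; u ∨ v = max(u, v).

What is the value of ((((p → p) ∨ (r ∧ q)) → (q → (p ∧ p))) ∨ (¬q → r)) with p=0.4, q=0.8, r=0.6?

(p → p): min(1, 1 − 0.4 + 0.4) = 1
(r ∧ q) = min(0.6, 0.8) = 0.6
((p → p) ∨ (r ∧ q)) = max(1, 0.6) = 1
(p ∧ p) = min(0.4, 0.4) = 0.4
(q → (p ∧ p)): min(1, 1 − 0.8 + 0.4) = 0.6
(((p → p) ∨ (r ∧ q)) → (q → (p ∧ p))): min(1, 1 − 1 + 0.6) = 0.6
¬q: Łukasiewicz ¬ gives 1 − 0.8 = 0.2
(¬q → r): min(1, 1 − 0.2 + 0.6) = 1
((((p → p) ∨ (r ∧ q)) → (q → (p ∧ p))) ∨ (¬q → r)) = max(0.6, 1) = 1

1.00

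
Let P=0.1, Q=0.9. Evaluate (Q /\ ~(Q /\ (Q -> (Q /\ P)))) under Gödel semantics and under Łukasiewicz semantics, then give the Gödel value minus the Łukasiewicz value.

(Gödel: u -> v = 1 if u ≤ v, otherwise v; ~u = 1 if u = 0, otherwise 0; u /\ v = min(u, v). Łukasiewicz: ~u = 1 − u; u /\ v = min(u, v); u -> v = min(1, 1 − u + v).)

Gödel evaluation:
  (Q /\ P) = min(0.9, 0.1) = 0.1
  (Q -> (Q /\ P)): 0.9 > 0.1, so result = 0.1
  (Q /\ (Q -> (Q /\ P))) = min(0.9, 0.1) = 0.1
  ~(Q /\ (Q -> (Q /\ P))): Gödel ¬ of 0.1 = 0 (operand ≠ 0)
  (Q /\ ~(Q /\ (Q -> (Q /\ P)))) = min(0.9, 0) = 0
  Gödel value = 0
Łukasiewicz evaluation:
  (Q /\ P) = min(0.9, 0.1) = 0.1
  (Q -> (Q /\ P)): min(1, 1 − 0.9 + 0.1) = 0.2
  (Q /\ (Q -> (Q /\ P))) = min(0.9, 0.2) = 0.2
  ~(Q /\ (Q -> (Q /\ P))): Łukasiewicz ¬ gives 1 − 0.2 = 0.8
  (Q /\ ~(Q /\ (Q -> (Q /\ P)))) = min(0.9, 0.8) = 0.8
  Łukasiewicz value = 0.8
Difference: 0 − 0.8 = -0.80

-0.80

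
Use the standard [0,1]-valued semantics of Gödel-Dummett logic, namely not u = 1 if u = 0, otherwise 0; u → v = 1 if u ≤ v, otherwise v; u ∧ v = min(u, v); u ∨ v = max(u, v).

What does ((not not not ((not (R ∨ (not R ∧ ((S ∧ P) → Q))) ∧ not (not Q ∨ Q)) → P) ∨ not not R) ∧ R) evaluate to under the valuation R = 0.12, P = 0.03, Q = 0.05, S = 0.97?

0.12

not R: Gödel ¬ of 0.12 = 0 (operand ≠ 0)
(S ∧ P) = min(0.97, 0.03) = 0.03
((S ∧ P) → Q): 0.03 ≤ 0.05, so result = 1
(not R ∧ ((S ∧ P) → Q)) = min(0, 1) = 0
(R ∨ (not R ∧ ((S ∧ P) → Q))) = max(0.12, 0) = 0.12
not (R ∨ (not R ∧ ((S ∧ P) → Q))): Gödel ¬ of 0.12 = 0 (operand ≠ 0)
not Q: Gödel ¬ of 0.05 = 0 (operand ≠ 0)
(not Q ∨ Q) = max(0, 0.05) = 0.05
not (not Q ∨ Q): Gödel ¬ of 0.05 = 0 (operand ≠ 0)
(not (R ∨ (not R ∧ ((S ∧ P) → Q))) ∧ not (not Q ∨ Q)) = min(0, 0) = 0
((not (R ∨ (not R ∧ ((S ∧ P) → Q))) ∧ not (not Q ∨ Q)) → P): 0 ≤ 0.03, so result = 1
not ((not (R ∨ (not R ∧ ((S ∧ P) → Q))) ∧ not (not Q ∨ Q)) → P): Gödel ¬ of 1 = 0 (operand ≠ 0)
not not ((not (R ∨ (not R ∧ ((S ∧ P) → Q))) ∧ not (not Q ∨ Q)) → P): Gödel ¬ of 0 = 1 (operand is 0)
not not not ((not (R ∨ (not R ∧ ((S ∧ P) → Q))) ∧ not (not Q ∨ Q)) → P): Gödel ¬ of 1 = 0 (operand ≠ 0)
not R: Gödel ¬ of 0.12 = 0 (operand ≠ 0)
not not R: Gödel ¬ of 0 = 1 (operand is 0)
(not not not ((not (R ∨ (not R ∧ ((S ∧ P) → Q))) ∧ not (not Q ∨ Q)) → P) ∨ not not R) = max(0, 1) = 1
((not not not ((not (R ∨ (not R ∧ ((S ∧ P) → Q))) ∧ not (not Q ∨ Q)) → P) ∨ not not R) ∧ R) = min(1, 0.12) = 0.12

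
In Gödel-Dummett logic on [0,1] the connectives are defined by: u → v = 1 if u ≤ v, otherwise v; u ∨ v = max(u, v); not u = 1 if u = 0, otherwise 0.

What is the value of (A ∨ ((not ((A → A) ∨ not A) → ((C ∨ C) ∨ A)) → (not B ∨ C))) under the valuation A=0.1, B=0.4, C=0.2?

(A → A): 0.1 ≤ 0.1, so result = 1
not A: Gödel ¬ of 0.1 = 0 (operand ≠ 0)
((A → A) ∨ not A) = max(1, 0) = 1
not ((A → A) ∨ not A): Gödel ¬ of 1 = 0 (operand ≠ 0)
(C ∨ C) = max(0.2, 0.2) = 0.2
((C ∨ C) ∨ A) = max(0.2, 0.1) = 0.2
(not ((A → A) ∨ not A) → ((C ∨ C) ∨ A)): 0 ≤ 0.2, so result = 1
not B: Gödel ¬ of 0.4 = 0 (operand ≠ 0)
(not B ∨ C) = max(0, 0.2) = 0.2
((not ((A → A) ∨ not A) → ((C ∨ C) ∨ A)) → (not B ∨ C)): 1 > 0.2, so result = 0.2
(A ∨ ((not ((A → A) ∨ not A) → ((C ∨ C) ∨ A)) → (not B ∨ C))) = max(0.1, 0.2) = 0.2

0.20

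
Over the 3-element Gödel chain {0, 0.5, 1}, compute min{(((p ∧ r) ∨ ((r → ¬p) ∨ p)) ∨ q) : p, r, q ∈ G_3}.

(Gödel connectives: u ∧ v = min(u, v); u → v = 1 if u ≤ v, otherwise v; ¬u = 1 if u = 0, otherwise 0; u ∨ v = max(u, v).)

0.50

The minimum is attained at p = 0.5, r = 0.5, q = 0:
  (p ∧ r) = min(0.5, 0.5) = 0.5
  ¬p: Gödel ¬ of 0.5 = 0 (operand ≠ 0)
  (r → ¬p): 0.5 > 0, so result = 0
  ((r → ¬p) ∨ p) = max(0, 0.5) = 0.5
  ((p ∧ r) ∨ ((r → ¬p) ∨ p)) = max(0.5, 0.5) = 0.5
  (((p ∧ r) ∨ ((r → ¬p) ∨ p)) ∨ q) = max(0.5, 0) = 0.5
Checking all 27 assignments confirms none give a value below 0.50.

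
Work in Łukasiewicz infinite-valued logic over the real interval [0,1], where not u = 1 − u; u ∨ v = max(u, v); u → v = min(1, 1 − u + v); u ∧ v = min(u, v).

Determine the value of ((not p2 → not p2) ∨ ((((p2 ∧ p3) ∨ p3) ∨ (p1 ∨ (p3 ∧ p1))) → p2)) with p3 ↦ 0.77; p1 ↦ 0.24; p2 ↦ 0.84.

not p2: Łukasiewicz ¬ gives 1 − 0.84 = 0.16
not p2: Łukasiewicz ¬ gives 1 − 0.84 = 0.16
(not p2 → not p2): min(1, 1 − 0.16 + 0.16) = 1
(p2 ∧ p3) = min(0.84, 0.77) = 0.77
((p2 ∧ p3) ∨ p3) = max(0.77, 0.77) = 0.77
(p3 ∧ p1) = min(0.77, 0.24) = 0.24
(p1 ∨ (p3 ∧ p1)) = max(0.24, 0.24) = 0.24
(((p2 ∧ p3) ∨ p3) ∨ (p1 ∨ (p3 ∧ p1))) = max(0.77, 0.24) = 0.77
((((p2 ∧ p3) ∨ p3) ∨ (p1 ∨ (p3 ∧ p1))) → p2): min(1, 1 − 0.77 + 0.84) = 1
((not p2 → not p2) ∨ ((((p2 ∧ p3) ∨ p3) ∨ (p1 ∨ (p3 ∧ p1))) → p2)) = max(1, 1) = 1

1.00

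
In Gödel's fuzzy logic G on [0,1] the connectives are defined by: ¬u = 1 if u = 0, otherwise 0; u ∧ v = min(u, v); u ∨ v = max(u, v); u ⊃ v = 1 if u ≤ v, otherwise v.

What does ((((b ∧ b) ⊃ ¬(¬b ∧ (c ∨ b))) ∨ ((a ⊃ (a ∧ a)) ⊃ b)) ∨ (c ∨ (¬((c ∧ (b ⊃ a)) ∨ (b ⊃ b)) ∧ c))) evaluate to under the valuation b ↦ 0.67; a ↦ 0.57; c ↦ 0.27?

1.00

(b ∧ b) = min(0.67, 0.67) = 0.67
¬b: Gödel ¬ of 0.67 = 0 (operand ≠ 0)
(c ∨ b) = max(0.27, 0.67) = 0.67
(¬b ∧ (c ∨ b)) = min(0, 0.67) = 0
¬(¬b ∧ (c ∨ b)): Gödel ¬ of 0 = 1 (operand is 0)
((b ∧ b) ⊃ ¬(¬b ∧ (c ∨ b))): 0.67 ≤ 1, so result = 1
(a ∧ a) = min(0.57, 0.57) = 0.57
(a ⊃ (a ∧ a)): 0.57 ≤ 0.57, so result = 1
((a ⊃ (a ∧ a)) ⊃ b): 1 > 0.67, so result = 0.67
(((b ∧ b) ⊃ ¬(¬b ∧ (c ∨ b))) ∨ ((a ⊃ (a ∧ a)) ⊃ b)) = max(1, 0.67) = 1
(b ⊃ a): 0.67 > 0.57, so result = 0.57
(c ∧ (b ⊃ a)) = min(0.27, 0.57) = 0.27
(b ⊃ b): 0.67 ≤ 0.67, so result = 1
((c ∧ (b ⊃ a)) ∨ (b ⊃ b)) = max(0.27, 1) = 1
¬((c ∧ (b ⊃ a)) ∨ (b ⊃ b)): Gödel ¬ of 1 = 0 (operand ≠ 0)
(¬((c ∧ (b ⊃ a)) ∨ (b ⊃ b)) ∧ c) = min(0, 0.27) = 0
(c ∨ (¬((c ∧ (b ⊃ a)) ∨ (b ⊃ b)) ∧ c)) = max(0.27, 0) = 0.27
((((b ∧ b) ⊃ ¬(¬b ∧ (c ∨ b))) ∨ ((a ⊃ (a ∧ a)) ⊃ b)) ∨ (c ∨ (¬((c ∧ (b ⊃ a)) ∨ (b ⊃ b)) ∧ c))) = max(1, 0.27) = 1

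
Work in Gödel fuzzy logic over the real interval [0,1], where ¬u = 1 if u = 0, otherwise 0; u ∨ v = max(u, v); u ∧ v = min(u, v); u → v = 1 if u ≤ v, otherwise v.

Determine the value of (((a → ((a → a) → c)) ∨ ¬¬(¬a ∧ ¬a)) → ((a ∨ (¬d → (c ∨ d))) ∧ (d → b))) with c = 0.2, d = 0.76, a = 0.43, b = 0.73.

(a → a): 0.43 ≤ 0.43, so result = 1
((a → a) → c): 1 > 0.2, so result = 0.2
(a → ((a → a) → c)): 0.43 > 0.2, so result = 0.2
¬a: Gödel ¬ of 0.43 = 0 (operand ≠ 0)
¬a: Gödel ¬ of 0.43 = 0 (operand ≠ 0)
(¬a ∧ ¬a) = min(0, 0) = 0
¬(¬a ∧ ¬a): Gödel ¬ of 0 = 1 (operand is 0)
¬¬(¬a ∧ ¬a): Gödel ¬ of 1 = 0 (operand ≠ 0)
((a → ((a → a) → c)) ∨ ¬¬(¬a ∧ ¬a)) = max(0.2, 0) = 0.2
¬d: Gödel ¬ of 0.76 = 0 (operand ≠ 0)
(c ∨ d) = max(0.2, 0.76) = 0.76
(¬d → (c ∨ d)): 0 ≤ 0.76, so result = 1
(a ∨ (¬d → (c ∨ d))) = max(0.43, 1) = 1
(d → b): 0.76 > 0.73, so result = 0.73
((a ∨ (¬d → (c ∨ d))) ∧ (d → b)) = min(1, 0.73) = 0.73
(((a → ((a → a) → c)) ∨ ¬¬(¬a ∧ ¬a)) → ((a ∨ (¬d → (c ∨ d))) ∧ (d → b))): 0.2 ≤ 0.73, so result = 1

1.00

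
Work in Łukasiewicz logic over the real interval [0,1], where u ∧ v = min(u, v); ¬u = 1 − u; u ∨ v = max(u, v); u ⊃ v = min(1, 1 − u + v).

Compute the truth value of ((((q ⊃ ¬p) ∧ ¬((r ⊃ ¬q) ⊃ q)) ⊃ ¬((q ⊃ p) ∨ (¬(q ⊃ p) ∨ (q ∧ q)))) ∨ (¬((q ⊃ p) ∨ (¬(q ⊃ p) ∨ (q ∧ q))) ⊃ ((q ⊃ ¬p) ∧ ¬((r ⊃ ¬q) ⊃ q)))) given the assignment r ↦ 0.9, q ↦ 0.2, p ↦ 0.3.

¬p: Łukasiewicz ¬ gives 1 − 0.3 = 0.7
(q ⊃ ¬p): min(1, 1 − 0.2 + 0.7) = 1
¬q: Łukasiewicz ¬ gives 1 − 0.2 = 0.8
(r ⊃ ¬q): min(1, 1 − 0.9 + 0.8) = 0.9
((r ⊃ ¬q) ⊃ q): min(1, 1 − 0.9 + 0.2) = 0.3
¬((r ⊃ ¬q) ⊃ q): Łukasiewicz ¬ gives 1 − 0.3 = 0.7
((q ⊃ ¬p) ∧ ¬((r ⊃ ¬q) ⊃ q)) = min(1, 0.7) = 0.7
(q ⊃ p): min(1, 1 − 0.2 + 0.3) = 1
(q ⊃ p): min(1, 1 − 0.2 + 0.3) = 1
¬(q ⊃ p): Łukasiewicz ¬ gives 1 − 1 = 0
(q ∧ q) = min(0.2, 0.2) = 0.2
(¬(q ⊃ p) ∨ (q ∧ q)) = max(0, 0.2) = 0.2
((q ⊃ p) ∨ (¬(q ⊃ p) ∨ (q ∧ q))) = max(1, 0.2) = 1
¬((q ⊃ p) ∨ (¬(q ⊃ p) ∨ (q ∧ q))): Łukasiewicz ¬ gives 1 − 1 = 0
(((q ⊃ ¬p) ∧ ¬((r ⊃ ¬q) ⊃ q)) ⊃ ¬((q ⊃ p) ∨ (¬(q ⊃ p) ∨ (q ∧ q)))): min(1, 1 − 0.7 + 0) = 0.3
(q ⊃ p): min(1, 1 − 0.2 + 0.3) = 1
(q ⊃ p): min(1, 1 − 0.2 + 0.3) = 1
¬(q ⊃ p): Łukasiewicz ¬ gives 1 − 1 = 0
(q ∧ q) = min(0.2, 0.2) = 0.2
(¬(q ⊃ p) ∨ (q ∧ q)) = max(0, 0.2) = 0.2
((q ⊃ p) ∨ (¬(q ⊃ p) ∨ (q ∧ q))) = max(1, 0.2) = 1
¬((q ⊃ p) ∨ (¬(q ⊃ p) ∨ (q ∧ q))): Łukasiewicz ¬ gives 1 − 1 = 0
¬p: Łukasiewicz ¬ gives 1 − 0.3 = 0.7
(q ⊃ ¬p): min(1, 1 − 0.2 + 0.7) = 1
¬q: Łukasiewicz ¬ gives 1 − 0.2 = 0.8
(r ⊃ ¬q): min(1, 1 − 0.9 + 0.8) = 0.9
((r ⊃ ¬q) ⊃ q): min(1, 1 − 0.9 + 0.2) = 0.3
¬((r ⊃ ¬q) ⊃ q): Łukasiewicz ¬ gives 1 − 0.3 = 0.7
((q ⊃ ¬p) ∧ ¬((r ⊃ ¬q) ⊃ q)) = min(1, 0.7) = 0.7
(¬((q ⊃ p) ∨ (¬(q ⊃ p) ∨ (q ∧ q))) ⊃ ((q ⊃ ¬p) ∧ ¬((r ⊃ ¬q) ⊃ q))): min(1, 1 − 0 + 0.7) = 1
((((q ⊃ ¬p) ∧ ¬((r ⊃ ¬q) ⊃ q)) ⊃ ¬((q ⊃ p) ∨ (¬(q ⊃ p) ∨ (q ∧ q)))) ∨ (¬((q ⊃ p) ∨ (¬(q ⊃ p) ∨ (q ∧ q))) ⊃ ((q ⊃ ¬p) ∧ ¬((r ⊃ ¬q) ⊃ q)))) = max(0.3, 1) = 1

1.00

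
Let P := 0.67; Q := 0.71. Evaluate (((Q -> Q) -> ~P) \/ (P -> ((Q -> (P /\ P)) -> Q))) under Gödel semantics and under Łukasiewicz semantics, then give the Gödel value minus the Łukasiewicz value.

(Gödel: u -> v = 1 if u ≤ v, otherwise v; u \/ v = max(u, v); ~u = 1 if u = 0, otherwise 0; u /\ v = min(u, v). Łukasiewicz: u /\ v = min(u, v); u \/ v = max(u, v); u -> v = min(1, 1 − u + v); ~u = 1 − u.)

Gödel evaluation:
  (Q -> Q): 0.71 ≤ 0.71, so result = 1
  ~P: Gödel ¬ of 0.67 = 0 (operand ≠ 0)
  ((Q -> Q) -> ~P): 1 > 0, so result = 0
  (P /\ P) = min(0.67, 0.67) = 0.67
  (Q -> (P /\ P)): 0.71 > 0.67, so result = 0.67
  ((Q -> (P /\ P)) -> Q): 0.67 ≤ 0.71, so result = 1
  (P -> ((Q -> (P /\ P)) -> Q)): 0.67 ≤ 1, so result = 1
  (((Q -> Q) -> ~P) \/ (P -> ((Q -> (P /\ P)) -> Q))) = max(0, 1) = 1
  Gödel value = 1
Łukasiewicz evaluation:
  (Q -> Q): min(1, 1 − 0.71 + 0.71) = 1
  ~P: Łukasiewicz ¬ gives 1 − 0.67 = 0.33
  ((Q -> Q) -> ~P): min(1, 1 − 1 + 0.33) = 0.33
  (P /\ P) = min(0.67, 0.67) = 0.67
  (Q -> (P /\ P)): min(1, 1 − 0.71 + 0.67) = 0.96
  ((Q -> (P /\ P)) -> Q): min(1, 1 − 0.96 + 0.71) = 0.75
  (P -> ((Q -> (P /\ P)) -> Q)): min(1, 1 − 0.67 + 0.75) = 1
  (((Q -> Q) -> ~P) \/ (P -> ((Q -> (P /\ P)) -> Q))) = max(0.33, 1) = 1
  Łukasiewicz value = 1
Difference: 1 − 1 = 0.00

0.00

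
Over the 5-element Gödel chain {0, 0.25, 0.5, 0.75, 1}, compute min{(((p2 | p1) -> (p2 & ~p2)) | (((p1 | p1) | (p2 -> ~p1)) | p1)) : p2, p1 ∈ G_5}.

The minimum is attained at p2 = 0.25, p1 = 0.25:
  (p2 | p1) = max(0.25, 0.25) = 0.25
  ~p2: Gödel ¬ of 0.25 = 0 (operand ≠ 0)
  (p2 & ~p2) = min(0.25, 0) = 0
  ((p2 | p1) -> (p2 & ~p2)): 0.25 > 0, so result = 0
  (p1 | p1) = max(0.25, 0.25) = 0.25
  ~p1: Gödel ¬ of 0.25 = 0 (operand ≠ 0)
  (p2 -> ~p1): 0.25 > 0, so result = 0
  ((p1 | p1) | (p2 -> ~p1)) = max(0.25, 0) = 0.25
  (((p1 | p1) | (p2 -> ~p1)) | p1) = max(0.25, 0.25) = 0.25
  (((p2 | p1) -> (p2 & ~p2)) | (((p1 | p1) | (p2 -> ~p1)) | p1)) = max(0, 0.25) = 0.25
Checking all 25 assignments confirms none give a value below 0.25.

0.25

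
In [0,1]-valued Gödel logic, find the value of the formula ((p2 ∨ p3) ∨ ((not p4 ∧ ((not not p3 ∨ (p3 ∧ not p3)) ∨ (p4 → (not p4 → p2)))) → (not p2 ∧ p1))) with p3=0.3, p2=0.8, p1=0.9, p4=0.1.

(p2 ∨ p3) = max(0.8, 0.3) = 0.8
not p4: Gödel ¬ of 0.1 = 0 (operand ≠ 0)
not p3: Gödel ¬ of 0.3 = 0 (operand ≠ 0)
not not p3: Gödel ¬ of 0 = 1 (operand is 0)
not p3: Gödel ¬ of 0.3 = 0 (operand ≠ 0)
(p3 ∧ not p3) = min(0.3, 0) = 0
(not not p3 ∨ (p3 ∧ not p3)) = max(1, 0) = 1
not p4: Gödel ¬ of 0.1 = 0 (operand ≠ 0)
(not p4 → p2): 0 ≤ 0.8, so result = 1
(p4 → (not p4 → p2)): 0.1 ≤ 1, so result = 1
((not not p3 ∨ (p3 ∧ not p3)) ∨ (p4 → (not p4 → p2))) = max(1, 1) = 1
(not p4 ∧ ((not not p3 ∨ (p3 ∧ not p3)) ∨ (p4 → (not p4 → p2)))) = min(0, 1) = 0
not p2: Gödel ¬ of 0.8 = 0 (operand ≠ 0)
(not p2 ∧ p1) = min(0, 0.9) = 0
((not p4 ∧ ((not not p3 ∨ (p3 ∧ not p3)) ∨ (p4 → (not p4 → p2)))) → (not p2 ∧ p1)): 0 ≤ 0, so result = 1
((p2 ∨ p3) ∨ ((not p4 ∧ ((not not p3 ∨ (p3 ∧ not p3)) ∨ (p4 → (not p4 → p2)))) → (not p2 ∧ p1))) = max(0.8, 1) = 1

1.00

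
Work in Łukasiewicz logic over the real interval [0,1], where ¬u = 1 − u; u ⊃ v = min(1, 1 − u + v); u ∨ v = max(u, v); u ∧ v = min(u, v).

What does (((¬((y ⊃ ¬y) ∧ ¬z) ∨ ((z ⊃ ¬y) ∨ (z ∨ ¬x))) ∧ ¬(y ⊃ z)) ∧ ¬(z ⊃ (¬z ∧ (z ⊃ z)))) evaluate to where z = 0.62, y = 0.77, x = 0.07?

0.15

¬y: Łukasiewicz ¬ gives 1 − 0.77 = 0.23
(y ⊃ ¬y): min(1, 1 − 0.77 + 0.23) = 0.46
¬z: Łukasiewicz ¬ gives 1 − 0.62 = 0.38
((y ⊃ ¬y) ∧ ¬z) = min(0.46, 0.38) = 0.38
¬((y ⊃ ¬y) ∧ ¬z): Łukasiewicz ¬ gives 1 − 0.38 = 0.62
¬y: Łukasiewicz ¬ gives 1 − 0.77 = 0.23
(z ⊃ ¬y): min(1, 1 − 0.62 + 0.23) = 0.61
¬x: Łukasiewicz ¬ gives 1 − 0.07 = 0.93
(z ∨ ¬x) = max(0.62, 0.93) = 0.93
((z ⊃ ¬y) ∨ (z ∨ ¬x)) = max(0.61, 0.93) = 0.93
(¬((y ⊃ ¬y) ∧ ¬z) ∨ ((z ⊃ ¬y) ∨ (z ∨ ¬x))) = max(0.62, 0.93) = 0.93
(y ⊃ z): min(1, 1 − 0.77 + 0.62) = 0.85
¬(y ⊃ z): Łukasiewicz ¬ gives 1 − 0.85 = 0.15
((¬((y ⊃ ¬y) ∧ ¬z) ∨ ((z ⊃ ¬y) ∨ (z ∨ ¬x))) ∧ ¬(y ⊃ z)) = min(0.93, 0.15) = 0.15
¬z: Łukasiewicz ¬ gives 1 − 0.62 = 0.38
(z ⊃ z): min(1, 1 − 0.62 + 0.62) = 1
(¬z ∧ (z ⊃ z)) = min(0.38, 1) = 0.38
(z ⊃ (¬z ∧ (z ⊃ z))): min(1, 1 − 0.62 + 0.38) = 0.76
¬(z ⊃ (¬z ∧ (z ⊃ z))): Łukasiewicz ¬ gives 1 − 0.76 = 0.24
(((¬((y ⊃ ¬y) ∧ ¬z) ∨ ((z ⊃ ¬y) ∨ (z ∨ ¬x))) ∧ ¬(y ⊃ z)) ∧ ¬(z ⊃ (¬z ∧ (z ⊃ z)))) = min(0.15, 0.24) = 0.15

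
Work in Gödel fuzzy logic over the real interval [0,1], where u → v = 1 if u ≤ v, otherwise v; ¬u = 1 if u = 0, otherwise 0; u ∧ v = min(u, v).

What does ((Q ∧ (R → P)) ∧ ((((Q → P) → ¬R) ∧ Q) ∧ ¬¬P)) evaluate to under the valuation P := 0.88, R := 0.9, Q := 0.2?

(R → P): 0.9 > 0.88, so result = 0.88
(Q ∧ (R → P)) = min(0.2, 0.88) = 0.2
(Q → P): 0.2 ≤ 0.88, so result = 1
¬R: Gödel ¬ of 0.9 = 0 (operand ≠ 0)
((Q → P) → ¬R): 1 > 0, so result = 0
(((Q → P) → ¬R) ∧ Q) = min(0, 0.2) = 0
¬P: Gödel ¬ of 0.88 = 0 (operand ≠ 0)
¬¬P: Gödel ¬ of 0 = 1 (operand is 0)
((((Q → P) → ¬R) ∧ Q) ∧ ¬¬P) = min(0, 1) = 0
((Q ∧ (R → P)) ∧ ((((Q → P) → ¬R) ∧ Q) ∧ ¬¬P)) = min(0.2, 0) = 0

0.00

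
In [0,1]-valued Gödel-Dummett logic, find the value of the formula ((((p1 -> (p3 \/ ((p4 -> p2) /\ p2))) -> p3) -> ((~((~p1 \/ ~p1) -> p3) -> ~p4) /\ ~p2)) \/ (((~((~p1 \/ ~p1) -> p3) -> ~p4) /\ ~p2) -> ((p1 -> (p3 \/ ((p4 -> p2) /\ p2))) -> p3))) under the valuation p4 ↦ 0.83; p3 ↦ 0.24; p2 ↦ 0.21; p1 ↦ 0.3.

1.00

(p4 -> p2): 0.83 > 0.21, so result = 0.21
((p4 -> p2) /\ p2) = min(0.21, 0.21) = 0.21
(p3 \/ ((p4 -> p2) /\ p2)) = max(0.24, 0.21) = 0.24
(p1 -> (p3 \/ ((p4 -> p2) /\ p2))): 0.3 > 0.24, so result = 0.24
((p1 -> (p3 \/ ((p4 -> p2) /\ p2))) -> p3): 0.24 ≤ 0.24, so result = 1
~p1: Gödel ¬ of 0.3 = 0 (operand ≠ 0)
~p1: Gödel ¬ of 0.3 = 0 (operand ≠ 0)
(~p1 \/ ~p1) = max(0, 0) = 0
((~p1 \/ ~p1) -> p3): 0 ≤ 0.24, so result = 1
~((~p1 \/ ~p1) -> p3): Gödel ¬ of 1 = 0 (operand ≠ 0)
~p4: Gödel ¬ of 0.83 = 0 (operand ≠ 0)
(~((~p1 \/ ~p1) -> p3) -> ~p4): 0 ≤ 0, so result = 1
~p2: Gödel ¬ of 0.21 = 0 (operand ≠ 0)
((~((~p1 \/ ~p1) -> p3) -> ~p4) /\ ~p2) = min(1, 0) = 0
(((p1 -> (p3 \/ ((p4 -> p2) /\ p2))) -> p3) -> ((~((~p1 \/ ~p1) -> p3) -> ~p4) /\ ~p2)): 1 > 0, so result = 0
~p1: Gödel ¬ of 0.3 = 0 (operand ≠ 0)
~p1: Gödel ¬ of 0.3 = 0 (operand ≠ 0)
(~p1 \/ ~p1) = max(0, 0) = 0
((~p1 \/ ~p1) -> p3): 0 ≤ 0.24, so result = 1
~((~p1 \/ ~p1) -> p3): Gödel ¬ of 1 = 0 (operand ≠ 0)
~p4: Gödel ¬ of 0.83 = 0 (operand ≠ 0)
(~((~p1 \/ ~p1) -> p3) -> ~p4): 0 ≤ 0, so result = 1
~p2: Gödel ¬ of 0.21 = 0 (operand ≠ 0)
((~((~p1 \/ ~p1) -> p3) -> ~p4) /\ ~p2) = min(1, 0) = 0
(p4 -> p2): 0.83 > 0.21, so result = 0.21
((p4 -> p2) /\ p2) = min(0.21, 0.21) = 0.21
(p3 \/ ((p4 -> p2) /\ p2)) = max(0.24, 0.21) = 0.24
(p1 -> (p3 \/ ((p4 -> p2) /\ p2))): 0.3 > 0.24, so result = 0.24
((p1 -> (p3 \/ ((p4 -> p2) /\ p2))) -> p3): 0.24 ≤ 0.24, so result = 1
(((~((~p1 \/ ~p1) -> p3) -> ~p4) /\ ~p2) -> ((p1 -> (p3 \/ ((p4 -> p2) /\ p2))) -> p3)): 0 ≤ 1, so result = 1
((((p1 -> (p3 \/ ((p4 -> p2) /\ p2))) -> p3) -> ((~((~p1 \/ ~p1) -> p3) -> ~p4) /\ ~p2)) \/ (((~((~p1 \/ ~p1) -> p3) -> ~p4) /\ ~p2) -> ((p1 -> (p3 \/ ((p4 -> p2) /\ p2))) -> p3))) = max(0, 1) = 1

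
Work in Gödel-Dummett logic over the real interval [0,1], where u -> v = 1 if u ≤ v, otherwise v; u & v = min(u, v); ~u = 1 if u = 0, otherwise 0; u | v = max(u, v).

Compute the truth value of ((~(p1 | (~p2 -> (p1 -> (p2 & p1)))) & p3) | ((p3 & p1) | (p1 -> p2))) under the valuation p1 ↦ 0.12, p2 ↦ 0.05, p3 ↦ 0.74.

0.12

~p2: Gödel ¬ of 0.05 = 0 (operand ≠ 0)
(p2 & p1) = min(0.05, 0.12) = 0.05
(p1 -> (p2 & p1)): 0.12 > 0.05, so result = 0.05
(~p2 -> (p1 -> (p2 & p1))): 0 ≤ 0.05, so result = 1
(p1 | (~p2 -> (p1 -> (p2 & p1)))) = max(0.12, 1) = 1
~(p1 | (~p2 -> (p1 -> (p2 & p1)))): Gödel ¬ of 1 = 0 (operand ≠ 0)
(~(p1 | (~p2 -> (p1 -> (p2 & p1)))) & p3) = min(0, 0.74) = 0
(p3 & p1) = min(0.74, 0.12) = 0.12
(p1 -> p2): 0.12 > 0.05, so result = 0.05
((p3 & p1) | (p1 -> p2)) = max(0.12, 0.05) = 0.12
((~(p1 | (~p2 -> (p1 -> (p2 & p1)))) & p3) | ((p3 & p1) | (p1 -> p2))) = max(0, 0.12) = 0.12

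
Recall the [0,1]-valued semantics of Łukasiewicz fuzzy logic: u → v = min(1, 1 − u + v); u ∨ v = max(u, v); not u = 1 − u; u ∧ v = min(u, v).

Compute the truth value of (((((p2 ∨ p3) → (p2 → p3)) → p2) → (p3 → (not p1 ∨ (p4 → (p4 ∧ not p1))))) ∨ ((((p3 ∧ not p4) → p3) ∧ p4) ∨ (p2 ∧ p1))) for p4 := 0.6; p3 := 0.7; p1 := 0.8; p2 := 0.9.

(p2 ∨ p3) = max(0.9, 0.7) = 0.9
(p2 → p3): min(1, 1 − 0.9 + 0.7) = 0.8
((p2 ∨ p3) → (p2 → p3)): min(1, 1 − 0.9 + 0.8) = 0.9
(((p2 ∨ p3) → (p2 → p3)) → p2): min(1, 1 − 0.9 + 0.9) = 1
not p1: Łukasiewicz ¬ gives 1 − 0.8 = 0.2
not p1: Łukasiewicz ¬ gives 1 − 0.8 = 0.2
(p4 ∧ not p1) = min(0.6, 0.2) = 0.2
(p4 → (p4 ∧ not p1)): min(1, 1 − 0.6 + 0.2) = 0.6
(not p1 ∨ (p4 → (p4 ∧ not p1))) = max(0.2, 0.6) = 0.6
(p3 → (not p1 ∨ (p4 → (p4 ∧ not p1)))): min(1, 1 − 0.7 + 0.6) = 0.9
((((p2 ∨ p3) → (p2 → p3)) → p2) → (p3 → (not p1 ∨ (p4 → (p4 ∧ not p1))))): min(1, 1 − 1 + 0.9) = 0.9
not p4: Łukasiewicz ¬ gives 1 − 0.6 = 0.4
(p3 ∧ not p4) = min(0.7, 0.4) = 0.4
((p3 ∧ not p4) → p3): min(1, 1 − 0.4 + 0.7) = 1
(((p3 ∧ not p4) → p3) ∧ p4) = min(1, 0.6) = 0.6
(p2 ∧ p1) = min(0.9, 0.8) = 0.8
((((p3 ∧ not p4) → p3) ∧ p4) ∨ (p2 ∧ p1)) = max(0.6, 0.8) = 0.8
(((((p2 ∨ p3) → (p2 → p3)) → p2) → (p3 → (not p1 ∨ (p4 → (p4 ∧ not p1))))) ∨ ((((p3 ∧ not p4) → p3) ∧ p4) ∨ (p2 ∧ p1))) = max(0.9, 0.8) = 0.9

0.90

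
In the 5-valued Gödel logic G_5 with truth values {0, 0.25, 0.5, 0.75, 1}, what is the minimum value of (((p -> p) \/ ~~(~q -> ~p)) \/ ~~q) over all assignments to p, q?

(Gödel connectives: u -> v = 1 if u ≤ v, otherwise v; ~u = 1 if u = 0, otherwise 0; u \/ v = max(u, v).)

Every assignment gives 1. For instance at p = 0, q = 0:
  (p -> p): 0 ≤ 0, so result = 1
  ~q: Gödel ¬ of 0 = 1 (operand is 0)
  ~p: Gödel ¬ of 0 = 1 (operand is 0)
  (~q -> ~p): 1 ≤ 1, so result = 1
  ~(~q -> ~p): Gödel ¬ of 1 = 0 (operand ≠ 0)
  ~~(~q -> ~p): Gödel ¬ of 0 = 1 (operand is 0)
  ((p -> p) \/ ~~(~q -> ~p)) = max(1, 1) = 1
  ~q: Gödel ¬ of 0 = 1 (operand is 0)
  ~~q: Gödel ¬ of 1 = 0 (operand ≠ 0)
  (((p -> p) \/ ~~(~q -> ~p)) \/ ~~q) = max(1, 0) = 1
All 25 assignments give value 1 — the formula is a G_5-tautology.

1.00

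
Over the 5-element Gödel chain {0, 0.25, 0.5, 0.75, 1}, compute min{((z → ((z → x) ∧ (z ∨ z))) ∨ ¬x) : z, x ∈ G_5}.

The minimum is attained at z = 0.5, x = 0.25:
  (z → x): 0.5 > 0.25, so result = 0.25
  (z ∨ z) = max(0.5, 0.5) = 0.5
  ((z → x) ∧ (z ∨ z)) = min(0.25, 0.5) = 0.25
  (z → ((z → x) ∧ (z ∨ z))): 0.5 > 0.25, so result = 0.25
  ¬x: Gödel ¬ of 0.25 = 0 (operand ≠ 0)
  ((z → ((z → x) ∧ (z ∨ z))) ∨ ¬x) = max(0.25, 0) = 0.25
Checking all 25 assignments confirms none give a value below 0.25.

0.25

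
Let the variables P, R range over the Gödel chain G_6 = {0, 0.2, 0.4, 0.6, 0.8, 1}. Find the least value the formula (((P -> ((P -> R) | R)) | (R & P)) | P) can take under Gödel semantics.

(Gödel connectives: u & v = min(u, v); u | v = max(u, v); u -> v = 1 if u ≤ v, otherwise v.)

The minimum is attained at P = 0.2, R = 0:
  (P -> R): 0.2 > 0, so result = 0
  ((P -> R) | R) = max(0, 0) = 0
  (P -> ((P -> R) | R)): 0.2 > 0, so result = 0
  (R & P) = min(0, 0.2) = 0
  ((P -> ((P -> R) | R)) | (R & P)) = max(0, 0) = 0
  (((P -> ((P -> R) | R)) | (R & P)) | P) = max(0, 0.2) = 0.2
Checking all 36 assignments confirms none give a value below 0.20.

0.20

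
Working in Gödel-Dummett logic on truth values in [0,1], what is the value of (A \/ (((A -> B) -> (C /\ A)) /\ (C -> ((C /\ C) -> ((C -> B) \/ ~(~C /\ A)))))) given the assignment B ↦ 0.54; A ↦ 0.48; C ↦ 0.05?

(A -> B): 0.48 ≤ 0.54, so result = 1
(C /\ A) = min(0.05, 0.48) = 0.05
((A -> B) -> (C /\ A)): 1 > 0.05, so result = 0.05
(C /\ C) = min(0.05, 0.05) = 0.05
(C -> B): 0.05 ≤ 0.54, so result = 1
~C: Gödel ¬ of 0.05 = 0 (operand ≠ 0)
(~C /\ A) = min(0, 0.48) = 0
~(~C /\ A): Gödel ¬ of 0 = 1 (operand is 0)
((C -> B) \/ ~(~C /\ A)) = max(1, 1) = 1
((C /\ C) -> ((C -> B) \/ ~(~C /\ A))): 0.05 ≤ 1, so result = 1
(C -> ((C /\ C) -> ((C -> B) \/ ~(~C /\ A)))): 0.05 ≤ 1, so result = 1
(((A -> B) -> (C /\ A)) /\ (C -> ((C /\ C) -> ((C -> B) \/ ~(~C /\ A))))) = min(0.05, 1) = 0.05
(A \/ (((A -> B) -> (C /\ A)) /\ (C -> ((C /\ C) -> ((C -> B) \/ ~(~C /\ A)))))) = max(0.48, 0.05) = 0.48

0.48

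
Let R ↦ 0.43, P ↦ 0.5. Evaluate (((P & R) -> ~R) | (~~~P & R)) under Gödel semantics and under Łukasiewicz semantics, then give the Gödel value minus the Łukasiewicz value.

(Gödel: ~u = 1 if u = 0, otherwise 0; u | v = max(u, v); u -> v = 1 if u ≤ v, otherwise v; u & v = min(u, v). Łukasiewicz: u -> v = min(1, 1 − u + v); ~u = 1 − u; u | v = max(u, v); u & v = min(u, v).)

Gödel evaluation:
  (P & R) = min(0.5, 0.43) = 0.43
  ~R: Gödel ¬ of 0.43 = 0 (operand ≠ 0)
  ((P & R) -> ~R): 0.43 > 0, so result = 0
  ~P: Gödel ¬ of 0.5 = 0 (operand ≠ 0)
  ~~P: Gödel ¬ of 0 = 1 (operand is 0)
  ~~~P: Gödel ¬ of 1 = 0 (operand ≠ 0)
  (~~~P & R) = min(0, 0.43) = 0
  (((P & R) -> ~R) | (~~~P & R)) = max(0, 0) = 0
  Gödel value = 0
Łukasiewicz evaluation:
  (P & R) = min(0.5, 0.43) = 0.43
  ~R: Łukasiewicz ¬ gives 1 − 0.43 = 0.57
  ((P & R) -> ~R): min(1, 1 − 0.43 + 0.57) = 1
  ~P: Łukasiewicz ¬ gives 1 − 0.5 = 0.5
  ~~P: Łukasiewicz ¬ gives 1 − 0.5 = 0.5
  ~~~P: Łukasiewicz ¬ gives 1 − 0.5 = 0.5
  (~~~P & R) = min(0.5, 0.43) = 0.43
  (((P & R) -> ~R) | (~~~P & R)) = max(1, 0.43) = 1
  Łukasiewicz value = 1
Difference: 0 − 1 = -1.00

-1.00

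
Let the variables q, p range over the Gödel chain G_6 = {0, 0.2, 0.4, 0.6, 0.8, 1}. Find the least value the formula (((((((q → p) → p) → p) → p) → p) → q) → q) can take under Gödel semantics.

0.20

The minimum is attained at q = 0.2, p = 0:
  (q → p): 0.2 > 0, so result = 0
  ((q → p) → p): 0 ≤ 0, so result = 1
  (((q → p) → p) → p): 1 > 0, so result = 0
  ((((q → p) → p) → p) → p): 0 ≤ 0, so result = 1
  (((((q → p) → p) → p) → p) → p): 1 > 0, so result = 0
  ((((((q → p) → p) → p) → p) → p) → q): 0 ≤ 0.2, so result = 1
  (((((((q → p) → p) → p) → p) → p) → q) → q): 1 > 0.2, so result = 0.2
Checking all 36 assignments confirms none give a value below 0.20.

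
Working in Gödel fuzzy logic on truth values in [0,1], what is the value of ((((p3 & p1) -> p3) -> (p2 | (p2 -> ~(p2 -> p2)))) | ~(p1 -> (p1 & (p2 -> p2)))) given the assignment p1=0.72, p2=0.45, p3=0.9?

(p3 & p1) = min(0.9, 0.72) = 0.72
((p3 & p1) -> p3): 0.72 ≤ 0.9, so result = 1
(p2 -> p2): 0.45 ≤ 0.45, so result = 1
~(p2 -> p2): Gödel ¬ of 1 = 0 (operand ≠ 0)
(p2 -> ~(p2 -> p2)): 0.45 > 0, so result = 0
(p2 | (p2 -> ~(p2 -> p2))) = max(0.45, 0) = 0.45
(((p3 & p1) -> p3) -> (p2 | (p2 -> ~(p2 -> p2)))): 1 > 0.45, so result = 0.45
(p2 -> p2): 0.45 ≤ 0.45, so result = 1
(p1 & (p2 -> p2)) = min(0.72, 1) = 0.72
(p1 -> (p1 & (p2 -> p2))): 0.72 ≤ 0.72, so result = 1
~(p1 -> (p1 & (p2 -> p2))): Gödel ¬ of 1 = 0 (operand ≠ 0)
((((p3 & p1) -> p3) -> (p2 | (p2 -> ~(p2 -> p2)))) | ~(p1 -> (p1 & (p2 -> p2)))) = max(0.45, 0) = 0.45

0.45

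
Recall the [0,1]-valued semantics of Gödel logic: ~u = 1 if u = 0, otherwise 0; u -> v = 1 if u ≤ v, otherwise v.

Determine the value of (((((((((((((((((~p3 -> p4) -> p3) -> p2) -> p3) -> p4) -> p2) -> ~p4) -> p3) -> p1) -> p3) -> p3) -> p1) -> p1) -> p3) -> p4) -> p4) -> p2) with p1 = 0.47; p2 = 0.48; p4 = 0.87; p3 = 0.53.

0.48

~p3: Gödel ¬ of 0.53 = 0 (operand ≠ 0)
(~p3 -> p4): 0 ≤ 0.87, so result = 1
((~p3 -> p4) -> p3): 1 > 0.53, so result = 0.53
(((~p3 -> p4) -> p3) -> p2): 0.53 > 0.48, so result = 0.48
((((~p3 -> p4) -> p3) -> p2) -> p3): 0.48 ≤ 0.53, so result = 1
(((((~p3 -> p4) -> p3) -> p2) -> p3) -> p4): 1 > 0.87, so result = 0.87
((((((~p3 -> p4) -> p3) -> p2) -> p3) -> p4) -> p2): 0.87 > 0.48, so result = 0.48
~p4: Gödel ¬ of 0.87 = 0 (operand ≠ 0)
(((((((~p3 -> p4) -> p3) -> p2) -> p3) -> p4) -> p2) -> ~p4): 0.48 > 0, so result = 0
((((((((~p3 -> p4) -> p3) -> p2) -> p3) -> p4) -> p2) -> ~p4) -> p3): 0 ≤ 0.53, so result = 1
(((((((((~p3 -> p4) -> p3) -> p2) -> p3) -> p4) -> p2) -> ~p4) -> p3) -> p1): 1 > 0.47, so result = 0.47
((((((((((~p3 -> p4) -> p3) -> p2) -> p3) -> p4) -> p2) -> ~p4) -> p3) -> p1) -> p3): 0.47 ≤ 0.53, so result = 1
(((((((((((~p3 -> p4) -> p3) -> p2) -> p3) -> p4) -> p2) -> ~p4) -> p3) -> p1) -> p3) -> p3): 1 > 0.53, so result = 0.53
((((((((((((~p3 -> p4) -> p3) -> p2) -> p3) -> p4) -> p2) -> ~p4) -> p3) -> p1) -> p3) -> p3) -> p1): 0.53 > 0.47, so result = 0.47
(((((((((((((~p3 -> p4) -> p3) -> p2) -> p3) -> p4) -> p2) -> ~p4) -> p3) -> p1) -> p3) -> p3) -> p1) -> p1): 0.47 ≤ 0.47, so result = 1
((((((((((((((~p3 -> p4) -> p3) -> p2) -> p3) -> p4) -> p2) -> ~p4) -> p3) -> p1) -> p3) -> p3) -> p1) -> p1) -> p3): 1 > 0.53, so result = 0.53
(((((((((((((((~p3 -> p4) -> p3) -> p2) -> p3) -> p4) -> p2) -> ~p4) -> p3) -> p1) -> p3) -> p3) -> p1) -> p1) -> p3) -> p4): 0.53 ≤ 0.87, so result = 1
((((((((((((((((~p3 -> p4) -> p3) -> p2) -> p3) -> p4) -> p2) -> ~p4) -> p3) -> p1) -> p3) -> p3) -> p1) -> p1) -> p3) -> p4) -> p4): 1 > 0.87, so result = 0.87
(((((((((((((((((~p3 -> p4) -> p3) -> p2) -> p3) -> p4) -> p2) -> ~p4) -> p3) -> p1) -> p3) -> p3) -> p1) -> p1) -> p3) -> p4) -> p4) -> p2): 0.87 > 0.48, so result = 0.48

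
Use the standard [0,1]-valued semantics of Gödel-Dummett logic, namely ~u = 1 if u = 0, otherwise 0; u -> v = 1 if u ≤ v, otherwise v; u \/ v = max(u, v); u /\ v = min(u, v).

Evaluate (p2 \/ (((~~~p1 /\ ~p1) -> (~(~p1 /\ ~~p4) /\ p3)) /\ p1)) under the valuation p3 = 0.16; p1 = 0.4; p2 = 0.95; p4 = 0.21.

~p1: Gödel ¬ of 0.4 = 0 (operand ≠ 0)
~~p1: Gödel ¬ of 0 = 1 (operand is 0)
~~~p1: Gödel ¬ of 1 = 0 (operand ≠ 0)
~p1: Gödel ¬ of 0.4 = 0 (operand ≠ 0)
(~~~p1 /\ ~p1) = min(0, 0) = 0
~p1: Gödel ¬ of 0.4 = 0 (operand ≠ 0)
~p4: Gödel ¬ of 0.21 = 0 (operand ≠ 0)
~~p4: Gödel ¬ of 0 = 1 (operand is 0)
(~p1 /\ ~~p4) = min(0, 1) = 0
~(~p1 /\ ~~p4): Gödel ¬ of 0 = 1 (operand is 0)
(~(~p1 /\ ~~p4) /\ p3) = min(1, 0.16) = 0.16
((~~~p1 /\ ~p1) -> (~(~p1 /\ ~~p4) /\ p3)): 0 ≤ 0.16, so result = 1
(((~~~p1 /\ ~p1) -> (~(~p1 /\ ~~p4) /\ p3)) /\ p1) = min(1, 0.4) = 0.4
(p2 \/ (((~~~p1 /\ ~p1) -> (~(~p1 /\ ~~p4) /\ p3)) /\ p1)) = max(0.95, 0.4) = 0.95

0.95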